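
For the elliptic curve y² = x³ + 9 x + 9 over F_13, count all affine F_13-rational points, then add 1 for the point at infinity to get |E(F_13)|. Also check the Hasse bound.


Affine points = {(0, 3), (0, 10), (2, 3), (2, 10), (5, 6), (5, 7), (7, 5), (7, 8), (9, 0), (11, 3), (11, 10), (12, 5), (12, 8)}; affine count = 13; |E(F_13)| = 14.

Discriminant check: Δ ∝ 4a³ + 27b² = 4·9³ + 27·9² = 4·729 + 27·81 ≡ 7 (mod 13). Nonzero ⇒ E is nonsingular.
For each x ∈ F_13, compute rhs = x³ + 9·x + 9 mod 13, then count y ∈ F_13 with y² ≡ rhs.
  x = 0: rhs = 9, matching y values: 3, 10 (2 points).
  x = 1: rhs = 6, matching y values: none (0 points).
  x = 2: rhs = 9, matching y values: 3, 10 (2 points).
  x = 3: rhs = 11, matching y values: none (0 points).
  x = 4: rhs = 5, matching y values: none (0 points).
  x = 5: rhs = 10, matching y values: 6, 7 (2 points).
  x = 6: rhs = 6, matching y values: none (0 points).
  x = 7: rhs = 12, matching y values: 5, 8 (2 points).
  x = 8: rhs = 8, matching y values: none (0 points).
  x = 9: rhs = 0, matching y values: 0 (1 points).
  x = 10: rhs = 7, matching y values: none (0 points).
  x = 11: rhs = 9, matching y values: 3, 10 (2 points).
  x = 12: rhs = 12, matching y values: 5, 8 (2 points).
Total affine count: 13.
Full point count |E(F_13)| = 13 + 1 = 14.
Hasse bound: |14 − (13+1)| = |0| = 0 ≤ 2√13 ≈ 7.2111 ✓.


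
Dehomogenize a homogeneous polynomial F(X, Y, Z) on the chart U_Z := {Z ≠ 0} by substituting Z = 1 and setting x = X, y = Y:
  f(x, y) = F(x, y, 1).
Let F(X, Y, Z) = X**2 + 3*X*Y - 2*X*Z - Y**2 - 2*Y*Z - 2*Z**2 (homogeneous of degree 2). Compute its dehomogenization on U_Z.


f(x, y) = x**2 + 3*x*y - 2*x - y**2 - 2*y - 2

On U_Z we set Z = 1. Each monomial c·X^i·Y^j·Z^k in F becomes c·x^i·y^j·1^k = c·x^i·y^j.
Substituting Z = 1: F(X, Y, 1) = x**2 + 3*x*y - 2*x - y**2 - 2*y - 2.
Note: deg(f) ≤ deg(F) = 2; strict inequality happens when F is divisible by Z (lost terms).


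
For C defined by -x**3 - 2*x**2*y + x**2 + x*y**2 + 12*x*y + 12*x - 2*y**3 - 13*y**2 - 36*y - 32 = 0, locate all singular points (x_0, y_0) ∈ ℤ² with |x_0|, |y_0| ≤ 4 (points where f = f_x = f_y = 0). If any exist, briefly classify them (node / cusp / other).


Singular points: {(2, -2)}; classification: node.

Compute partial derivatives:
  f_x = -3*x**2 - 4*x*y + 2*x + y**2 + 12*y + 12.
  f_y = -2*x**2 + 2*x*y + 12*x - 6*y**2 - 26*y - 36.
Scan x_0 ∈ {−4, ..., 4}. For each x_0, f_y(x_0, y) is a polynomial in y; find its integer roots y ∈ {−4, ..., 4}, then test f_x and f at those candidates.
  x = -4: f_y(-4, y) = -6*y**2 - 34*y - 116; no integer root y with |y| ≤ 4.
  x = -3: f_y(-3, y) = -6*y**2 - 32*y - 90; no integer root y with |y| ≤ 4.
  x = -2: f_y(-2, y) = -6*y**2 - 30*y - 68; no integer root y with |y| ≤ 4.
  x = -1: f_y(-1, y) = -6*y**2 - 28*y - 50; no integer root y with |y| ≤ 4.
  x = 0: f_y(0, y) = -6*y**2 - 26*y - 36; no integer root y with |y| ≤ 4.
  x = 1: f_y(1, y) = -6*y**2 - 24*y - 26; no integer root y with |y| ≤ 4.
  x = 2: f_y(2, y) = -6*y**2 - 22*y - 20; vanishes at y ∈ {-2}. (2, -2): f_x = 0, f = 0 — SINGULAR.
  x = 3: f_y(3, y) = -6*y**2 - 20*y - 18; no integer root y with |y| ≤ 4.
  x = 4: f_y(4, y) = -6*y**2 - 18*y - 20; no integer root y with |y| ≤ 4.
Only singular point on the grid: (2, -2).
Classify: substitute x = 2 + u, y = -2 + v and expand: f = -u**3 - 2*u**2*v - u**2 + u*v**2 - 2*v**3 + v**2.
No constant or linear terms (consistent with a singular point). Quadratic part: -u**2 + v**2. Cubic part: -u**3 - 2*u**2*v + u*v**2 - 2*v**3.
The quadratic part v**2 - u**2 = (v − u)(v + u) splits into two distinct linear factors, so there are two distinct tangent lines y − -2 = ±(x − 2) — this is a node (ordinary double point).
Classification: node.


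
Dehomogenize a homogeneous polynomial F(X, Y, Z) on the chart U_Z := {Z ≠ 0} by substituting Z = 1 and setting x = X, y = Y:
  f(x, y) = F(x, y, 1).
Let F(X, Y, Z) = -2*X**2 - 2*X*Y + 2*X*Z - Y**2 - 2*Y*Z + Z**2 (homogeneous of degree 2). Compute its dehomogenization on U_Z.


f(x, y) = -2*x**2 - 2*x*y + 2*x - y**2 - 2*y + 1

On U_Z we set Z = 1. Each monomial c·X^i·Y^j·Z^k in F becomes c·x^i·y^j·1^k = c·x^i·y^j.
Substituting Z = 1: F(X, Y, 1) = -2*x**2 - 2*x*y + 2*x - y**2 - 2*y + 1.
Note: deg(f) ≤ deg(F) = 2; strict inequality happens when F is divisible by Z (lost terms).


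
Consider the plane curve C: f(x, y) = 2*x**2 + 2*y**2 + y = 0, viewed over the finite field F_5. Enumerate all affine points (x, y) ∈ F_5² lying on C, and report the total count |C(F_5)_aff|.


Affine F_5-points: {(0, 0), (0, 2), (1, 1), (4, 1)}; count = 4.

For each of the 25 pairs (x, y) ∈ F_5², evaluate f(x, y) mod 5. Record the zeros.
  x = 0: [0↦0, 1↦3, 2↦0, 3↦1, 4↦1]  zeros at y ∈ {0, 2}
  x = 1: [0↦2, 1↦0, 2↦2, 3↦3, 4↦3]  zeros at y ∈ {1}
  x = 2: [0↦3, 1↦1, 2↦3, 3↦4, 4↦4]  zeros at y ∈ ∅
  x = 3: [0↦3, 1↦1, 2↦3, 3↦4, 4↦4]  zeros at y ∈ ∅
  x = 4: [0↦2, 1↦0, 2↦2, 3↦3, 4↦3]  zeros at y ∈ {1}
Collecting zeros: affine points = {(0, 0), (0, 2), (1, 1), (4, 1)}.
Total count |C(F_5)_aff| = 4.


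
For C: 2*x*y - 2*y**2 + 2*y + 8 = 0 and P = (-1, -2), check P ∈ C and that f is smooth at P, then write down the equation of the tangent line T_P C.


Tangent line at P: -4*x + 8*y + 12 = 0.

Step 1: f(-1, -2) = 0, so P lies on C.
Step 2: partial derivatives
  f_x(x, y) = 2*y, f_y(x, y) = 2*x - 4*y + 2.
  f_x(P) = -4, f_y(P) = 8 (gradient nonzero, so P is smooth).
Step 3: tangent line at P: -4·(x − -1) + 8·(y − -2) = 0.
Expanding: -4*x + 8*y + 12 = 0.


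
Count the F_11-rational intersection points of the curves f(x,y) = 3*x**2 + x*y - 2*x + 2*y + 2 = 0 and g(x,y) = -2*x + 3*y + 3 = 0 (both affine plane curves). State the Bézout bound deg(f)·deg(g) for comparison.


Common zeros: {(0, 10)}; count = 1; Bézout bound = 2.

deg(f) = 2, deg(g) = 1, so Bézout bound = 2.
Scan x ∈ F_11. For each x, list the y ∈ F_11 with f(x, y) ≡ 0 and those with g(x, y) ≡ 0 (mod 11); the common zeros in that column are the intersection.
  x = 0: f ≡ 0 at y ∈ {10}; g ≡ 0 at y ∈ {10}; common: {10}.
  x = 1: f ≡ 0 at y ∈ {10}; g ≡ 0 at y ∈ {7}; common: ∅.
  x = 2: f ≡ 0 at y ∈ {3}; g ≡ 0 at y ∈ {4}; common: ∅.
  x = 3: f ≡ 0 at y ∈ {2}; g ≡ 0 at y ∈ {1}; common: ∅.
  x = 4: f ≡ 0 at y ∈ {4}; g ≡ 0 at y ∈ {9}; common: ∅.
  x = 5: f ≡ 0 at y ∈ {3}; g ≡ 0 at y ∈ {6}; common: ∅.
  x = 6: f ≡ 0 at y ∈ {7}; g ≡ 0 at y ∈ {3}; common: ∅.
  x = 7: f ≡ 0 at y ∈ {7}; g ≡ 0 at y ∈ {0}; common: ∅.
  x = 8: f ≡ 0 at y ∈ {2}; g ≡ 0 at y ∈ {8}; common: ∅.
  x = 9: f ≡ 0 at y ∈ ∅; g ≡ 0 at y ∈ {5}; common: ∅.
  x = 10: f ≡ 0 at y ∈ {4}; g ≡ 0 at y ∈ {2}; common: ∅.
Collecting: common zeros = {(0, 10)}, so the count is 1.
Comparison with the Bézout bound: 1 ≤ 2 = deg(f)·deg(g), as expected for curves with no common component (the affine F_11-count falls short of the bound because intersections may lie at infinity, over extension fields, or carry multiplicity).


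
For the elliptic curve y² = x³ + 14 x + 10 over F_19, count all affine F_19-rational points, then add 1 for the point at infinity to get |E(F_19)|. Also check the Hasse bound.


Affine points = {(1, 5), (1, 14), (4, 4), (4, 15), (6, 5), (6, 14), (8, 8), (8, 11), (12, 5), (12, 14), (14, 9), (14, 10), (15, 2), (15, 17), (16, 6), (16, 13)}; affine count = 16; |E(F_19)| = 17.

Discriminant check: Δ ∝ 4a³ + 27b² = 4·14³ + 27·10² = 4·2744 + 27·100 ≡ 15 (mod 19). Nonzero ⇒ E is nonsingular.
For each x ∈ F_19, compute rhs = x³ + 14·x + 10 mod 19, then count y ∈ F_19 with y² ≡ rhs.
  x = 0: rhs = 10, matching y values: none (0 points).
  x = 1: rhs = 6, matching y values: 5, 14 (2 points).
  x = 2: rhs = 8, matching y values: none (0 points).
  x = 3: rhs = 3, matching y values: none (0 points).
  x = 4: rhs = 16, matching y values: 4, 15 (2 points).
  x = 5: rhs = 15, matching y values: none (0 points).
  x = 6: rhs = 6, matching y values: 5, 14 (2 points).
  x = 7: rhs = 14, matching y values: none (0 points).
  x = 8: rhs = 7, matching y values: 8, 11 (2 points).
  x = 9: rhs = 10, matching y values: none (0 points).
  x = 10: rhs = 10, matching y values: none (0 points).
  x = 11: rhs = 13, matching y values: none (0 points).
  x = 12: rhs = 6, matching y values: 5, 14 (2 points).
  x = 13: rhs = 14, matching y values: none (0 points).
  x = 14: rhs = 5, matching y values: 9, 10 (2 points).
  x = 15: rhs = 4, matching y values: 2, 17 (2 points).
  x = 16: rhs = 17, matching y values: 6, 13 (2 points).
  x = 17: rhs = 12, matching y values: none (0 points).
  x = 18: rhs = 14, matching y values: none (0 points).
Total affine count: 16.
Full point count |E(F_19)| = 16 + 1 = 17.
Hasse bound: |17 − (19+1)| = |-3| = 3 ≤ 2√19 ≈ 8.7178 ✓.


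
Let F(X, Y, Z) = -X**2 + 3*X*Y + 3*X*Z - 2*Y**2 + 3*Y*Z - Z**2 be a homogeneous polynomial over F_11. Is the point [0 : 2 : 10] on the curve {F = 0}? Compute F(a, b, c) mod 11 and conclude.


F(0,2,10) ≡ 7 (mod 11); P is NOT on the curve.

Evaluate F(0, 2, 10) term-by-term (mod 11).
  -X**2 ↦ -1·0·1·1 = 0
  3*X*Y ↦ 3·0·2·1 = 0
  3*X*Z ↦ 3·0·1·10 = 0
  -2*Y**2 ↦ -2·1·4·1 = -8
  3*Y*Z ↦ 3·1·2·10 = 60
  -Z**2 ↦ -1·1·1·100 = -100
Sum: F(0, 2, 10) = (0) + (0) + (0) + (-8) + (60) + (-100) = -48.
Reducing mod 11: -48 ≡ 7 (mod 11).
Since F(a, b, c) ≡ 7 ≠ 0 (mod 11), P does NOT lie on the curve.


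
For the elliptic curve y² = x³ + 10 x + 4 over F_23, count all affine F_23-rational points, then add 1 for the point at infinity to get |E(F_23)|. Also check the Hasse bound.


Affine points = {(0, 2), (0, 21), (2, 3), (2, 20), (4, 4), (4, 19), (5, 8), (5, 15), (6, 2), (6, 21), (7, 7), (7, 16), (9, 8), (9, 15), (10, 0), (12, 9), (12, 14), (13, 10), (13, 13), (14, 6), (14, 17), (17, 2), (17, 21), (18, 6), (18, 17), (20, 4), (20, 19), (22, 4), (22, 19)}; affine count = 29; |E(F_23)| = 30.

Discriminant check: Δ ∝ 4a³ + 27b² = 4·10³ + 27·4² = 4·1000 + 27·16 ≡ 16 (mod 23). Nonzero ⇒ E is nonsingular.
For each x ∈ F_23, compute rhs = x³ + 10·x + 4 mod 23, then count y ∈ F_23 with y² ≡ rhs.
  x = 0: rhs = 4, matching y values: 2, 21 (2 points).
  x = 1: rhs = 15, matching y values: none (0 points).
  x = 2: rhs = 9, matching y values: 3, 20 (2 points).
  x = 3: rhs = 15, matching y values: none (0 points).
  x = 4: rhs = 16, matching y values: 4, 19 (2 points).
  x = 5: rhs = 18, matching y values: 8, 15 (2 points).
  x = 6: rhs = 4, matching y values: 2, 21 (2 points).
  x = 7: rhs = 3, matching y values: 7, 16 (2 points).
  x = 8: rhs = 21, matching y values: none (0 points).
  x = 9: rhs = 18, matching y values: 8, 15 (2 points).
  x = 10: rhs = 0, matching y values: 0 (1 points).
  x = 11: rhs = 19, matching y values: none (0 points).
  x = 12: rhs = 12, matching y values: 9, 14 (2 points).
  x = 13: rhs = 8, matching y values: 10, 13 (2 points).
  x = 14: rhs = 13, matching y values: 6, 17 (2 points).
  x = 15: rhs = 10, matching y values: none (0 points).
  x = 16: rhs = 5, matching y values: none (0 points).
  x = 17: rhs = 4, matching y values: 2, 21 (2 points).
  x = 18: rhs = 13, matching y values: 6, 17 (2 points).
  x = 19: rhs = 15, matching y values: none (0 points).
  x = 20: rhs = 16, matching y values: 4, 19 (2 points).
  x = 21: rhs = 22, matching y values: none (0 points).
  x = 22: rhs = 16, matching y values: 4, 19 (2 points).
Total affine count: 29.
Full point count |E(F_23)| = 29 + 1 = 30.
Hasse bound: |30 − (23+1)| = |6| = 6 ≤ 2√23 ≈ 9.5917 ✓.


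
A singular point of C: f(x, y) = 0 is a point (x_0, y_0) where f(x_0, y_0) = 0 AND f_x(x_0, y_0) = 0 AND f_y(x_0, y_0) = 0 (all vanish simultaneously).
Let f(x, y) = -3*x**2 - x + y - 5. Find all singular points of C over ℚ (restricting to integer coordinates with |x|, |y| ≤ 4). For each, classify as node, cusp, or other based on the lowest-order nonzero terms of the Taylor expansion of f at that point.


No singular points in the scanned grid; C is smooth there.

Compute partial derivatives:
  f_x = -6*x - 1.
  f_y = 1.
f_y = 1 is a nonzero constant, so f_y never vanishes: no point (x, y) can satisfy f = f_x = f_y = 0. In particular no (x, y) ∈ {−4, ..., 4}² is singular; the curve is smooth.


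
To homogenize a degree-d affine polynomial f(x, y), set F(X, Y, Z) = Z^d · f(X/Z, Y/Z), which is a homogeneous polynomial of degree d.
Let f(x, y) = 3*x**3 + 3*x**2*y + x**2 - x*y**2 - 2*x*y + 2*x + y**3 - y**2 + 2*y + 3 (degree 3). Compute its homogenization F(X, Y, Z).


F(X, Y, Z) = 3*X**3 + 3*X**2*Y + X**2*Z - X*Y**2 - 2*X*Y*Z + 2*X*Z**2 + Y**3 - Y**2*Z + 2*Y*Z**2 + 3*Z**3

deg(f) = 3.
Substitute x = X/Z, y = Y/Z into f, then multiply by Z^3.
  monomial 3·x^3·y^0 ↦ 3·X^3·Y^0·Z^0.
  monomial 3·x^2·y^1 ↦ 3·X^2·Y^1·Z^0.
  monomial 1·x^2·y^0 ↦ 1·X^2·Y^0·Z^1.
  monomial -1·x^1·y^2 ↦ -1·X^1·Y^2·Z^0.
  monomial -2·x^1·y^1 ↦ -2·X^1·Y^1·Z^1.
  monomial 2·x^1·y^0 ↦ 2·X^1·Y^0·Z^2.
  monomial 1·x^0·y^3 ↦ 1·X^0·Y^3·Z^0.
  monomial -1·x^0·y^2 ↦ -1·X^0·Y^2·Z^1.
  monomial 2·x^0·y^1 ↦ 2·X^0·Y^1·Z^2.
  monomial 3·x^0·y^0 ↦ 3·X^0·Y^0·Z^3.
Collecting: F(X, Y, Z) = 3*X**3 + 3*X**2*Y + X**2*Z - X*Y**2 - 2*X*Y*Z + 2*X*Z**2 + Y**3 - Y**2*Z + 2*Y*Z**2 + 3*Z**3.


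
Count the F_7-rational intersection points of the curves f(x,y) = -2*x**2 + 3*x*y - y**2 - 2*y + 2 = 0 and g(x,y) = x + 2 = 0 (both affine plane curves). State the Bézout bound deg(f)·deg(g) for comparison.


Common zeros: ∅; count = 0; Bézout bound = 2.

deg(f) = 2, deg(g) = 1, so Bézout bound = 2.
Scan x ∈ F_7. For each x, list the y ∈ F_7 with f(x, y) ≡ 0 and those with g(x, y) ≡ 0 (mod 7); the common zeros in that column are the intersection.
  x = 0: f ≡ 0 at y ∈ ∅; g ≡ 0 at y ∈ ∅; common: ∅.
  x = 1: f ≡ 0 at y ∈ {0, 1}; g ≡ 0 at y ∈ ∅; common: ∅.
  x = 2: f ≡ 0 at y ∈ ∅; g ≡ 0 at y ∈ ∅; common: ∅.
  x = 3: f ≡ 0 at y ∈ ∅; g ≡ 0 at y ∈ ∅; common: ∅.
  x = 4: f ≡ 0 at y ∈ {1, 2}; g ≡ 0 at y ∈ ∅; common: ∅.
  x = 5: f ≡ 0 at y ∈ ∅; g ≡ 0 at y ∈ {0, 1, 2, 3, 4, 5, 6}; common: ∅.
  x = 6: f ≡ 0 at y ∈ {0, 2}; g ≡ 0 at y ∈ ∅; common: ∅.
Collecting: common zeros = ∅, so the count is 0.
Comparison with the Bézout bound: 0 ≤ 2 = deg(f)·deg(g), as expected for curves with no common component (the affine F_7-count falls short of the bound because intersections may lie at infinity, over extension fields, or carry multiplicity).


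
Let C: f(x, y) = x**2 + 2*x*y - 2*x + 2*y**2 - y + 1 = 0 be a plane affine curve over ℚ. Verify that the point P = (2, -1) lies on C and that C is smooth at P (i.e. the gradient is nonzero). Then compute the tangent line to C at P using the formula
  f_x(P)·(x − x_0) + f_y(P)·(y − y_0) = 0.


Tangent line at P: -y - 1 = 0.

Step 1: f(2, -1) = 0, so P lies on C.
Step 2: partial derivatives
  f_x(x, y) = 2*x + 2*y - 2, f_y(x, y) = 2*x + 4*y - 1.
  f_x(P) = 0, f_y(P) = -1 (gradient nonzero, so P is smooth).
Step 3: tangent line at P: 0·(x − 2) + -1·(y − -1) = 0.
Expanding: -y - 1 = 0.


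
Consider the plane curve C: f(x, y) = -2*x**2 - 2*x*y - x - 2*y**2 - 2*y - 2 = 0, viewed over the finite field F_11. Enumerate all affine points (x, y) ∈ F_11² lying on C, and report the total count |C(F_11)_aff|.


Affine F_11-points: {(1, 1), (1, 8), (3, 1), (3, 6), (4, 2), (4, 4), (7, 6), (7, 8), (8, 4), (8, 9), (10, 2), (10, 9)}; count = 12.

For each of the 121 pairs (x, y) ∈ F_11², evaluate f(x, y) mod 11. Record the zeros.
  x = 0: [0↦9, 1↦5, 2↦8, 3↦7, 4↦2, 5↦4, 6↦2, 7↦7, 8↦8, 9↦5, 10↦9]  zeros at y ∈ ∅
  x = 1: [0↦6, 1↦0, 2↦1, 3↦9, 4↦2, 5↦2, 6↦9, 7↦1, 8↦0, 9↦6, 10↦8]  zeros at y ∈ {1, 8}
  x = 2: [0↦10, 1↦2, 2↦1, 3↦7, 4↦9, 5↦7, 6↦1, 7↦2, 8↦10, 9↦3, 10↦3]  zeros at y ∈ ∅
  x = 3: [0↦10, 1↦0, 2↦8, 3↦1, 4↦1, 5↦8, 6↦0, 7↦10, 8↦5, 9↦7, 10↦5]  zeros at y ∈ {1, 6}
  x = 4: [0↦6, 1↦5, 2↦0, 3↦2, 4↦0, 5↦5, 6↦6, 7↦3, 8↦7, 9↦7, 10↦3]  zeros at y ∈ {2, 4}
  x = 5: [0↦9, 1↦6, 2↦10, 3↦10, 4↦6, 5↦9, 6↦8, 7↦3, 8↦5, 9↦3, 10↦8]  zeros at y ∈ ∅
  x = 6: [0↦8, 1↦3, 2↦5, 3↦3, 4↦8, 5↦9, 6↦6, 7↦10, 8↦10, 9↦6, 10↦9]  zeros at y ∈ ∅
  x = 7: [0↦3, 1↦7, 2↦7, 3↦3, 4↦6, 5↦5, 6↦0, 7↦2, 8↦0, 9↦5, 10↦6]  zeros at y ∈ {6, 8}
  x = 8: [0↦5, 1↦7, 2↦5, 3↦10, 4↦0, 5↦8, 6↦1, 7↦1, 8↦8, 9↦0, 10↦10]  zeros at y ∈ {4, 9}
  x = 9: [0↦3, 1↦3, 2↦10, 3↦2, 4↦1, 5↦7, 6↦9, 7↦7, 8↦1, 9↦2, 10↦10]  zeros at y ∈ ∅
  x = 10: [0↦8, 1↦6, 2↦0, 3↦1, 4↦9, 5↦2, 6↦2, 7↦9, 8↦1, 9↦0, 10↦6]  zeros at y ∈ {2, 9}
Collecting zeros: affine points = {(1, 1), (1, 8), (3, 1), (3, 6), (4, 2), (4, 4), (7, 6), (7, 8), (8, 4), (8, 9), (10, 2), (10, 9)}.
Total count |C(F_11)_aff| = 12.


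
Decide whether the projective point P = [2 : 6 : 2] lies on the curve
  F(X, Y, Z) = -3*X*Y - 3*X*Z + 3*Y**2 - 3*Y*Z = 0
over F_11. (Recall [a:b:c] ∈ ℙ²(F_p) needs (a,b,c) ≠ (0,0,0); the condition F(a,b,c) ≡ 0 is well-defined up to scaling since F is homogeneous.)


F(2,6,2) ≡ 2 (mod 11); P is NOT on the curve.

Evaluate F(2, 6, 2) term-by-term (mod 11).
  -3*X*Y ↦ -3·2·6·1 = -36
  -3*X*Z ↦ -3·2·1·2 = -12
  3*Y**2 ↦ 3·1·36·1 = 108
  -3*Y*Z ↦ -3·1·6·2 = -36
Sum: F(2, 6, 2) = (-36) + (-12) + (108) + (-36) = 24.
Reducing mod 11: 24 ≡ 2 (mod 11).
Since F(a, b, c) ≡ 2 ≠ 0 (mod 11), P does NOT lie on the curve.


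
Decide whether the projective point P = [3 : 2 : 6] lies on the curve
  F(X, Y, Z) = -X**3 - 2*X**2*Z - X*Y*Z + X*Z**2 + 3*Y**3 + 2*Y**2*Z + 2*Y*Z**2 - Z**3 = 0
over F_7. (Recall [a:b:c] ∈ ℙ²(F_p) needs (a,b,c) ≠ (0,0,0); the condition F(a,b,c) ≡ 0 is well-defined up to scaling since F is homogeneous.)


F(3,2,6) ≡ 0 (mod 7); P is on the curve.

Evaluate F(3, 2, 6) term-by-term (mod 7).
  -X**3 ↦ -1·27·1·1 = -27
  -2*X**2*Z ↦ -2·9·1·6 = -108
  -X*Y*Z ↦ -1·3·2·6 = -36
  X*Z**2 ↦ 1·3·1·36 = 108
  3*Y**3 ↦ 3·1·8·1 = 24
  2*Y**2*Z ↦ 2·1·4·6 = 48
  2*Y*Z**2 ↦ 2·1·2·36 = 144
  -Z**3 ↦ -1·1·1·216 = -216
Sum: F(3, 2, 6) = (-27) + (-108) + (-36) + (108) + (24) + (48) + (144) + (-216) = -63.
Reducing mod 7: -63 ≡ 0 (mod 7).
Since F(a, b, c) ≡ 0 (mod 7), P lies on the curve.


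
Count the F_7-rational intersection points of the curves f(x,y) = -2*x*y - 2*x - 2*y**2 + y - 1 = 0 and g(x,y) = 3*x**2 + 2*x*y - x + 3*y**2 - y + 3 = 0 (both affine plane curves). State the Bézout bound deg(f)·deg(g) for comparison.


Common zeros: {(3, 1)}; count = 1; Bézout bound = 4.

deg(f) = 2, deg(g) = 2, so Bézout bound = 4.
Scan x ∈ F_7. For each x, list the y ∈ F_7 with f(x, y) ≡ 0 and those with g(x, y) ≡ 0 (mod 7); the common zeros in that column are the intersection.
  x = 0: f ≡ 0 at y ∈ {2}; g ≡ 0 at y ∈ {6}; common: ∅.
  x = 1: f ≡ 0 at y ∈ ∅; g ≡ 0 at y ∈ {3, 6}; common: ∅.
  x = 2: f ≡ 0 at y ∈ {4, 5}; g ≡ 0 at y ∈ {3}; common: ∅.
  x = 3: f ≡ 0 at y ∈ {0, 1}; g ≡ 0 at y ∈ {1, 2}; common: {1}.
  x = 4: f ≡ 0 at y ∈ ∅; g ≡ 0 at y ∈ ∅; common: ∅.
  x = 5: f ≡ 0 at y ∈ {3}; g ≡ 0 at y ∈ ∅; common: ∅.
  x = 6: f ≡ 0 at y ∈ ∅; g ≡ 0 at y ∈ {0, 1}; common: ∅.
Collecting: common zeros = {(3, 1)}, so the count is 1.
Comparison with the Bézout bound: 1 ≤ 4 = deg(f)·deg(g), as expected for curves with no common component (the affine F_7-count falls short of the bound because intersections may lie at infinity, over extension fields, or carry multiplicity).


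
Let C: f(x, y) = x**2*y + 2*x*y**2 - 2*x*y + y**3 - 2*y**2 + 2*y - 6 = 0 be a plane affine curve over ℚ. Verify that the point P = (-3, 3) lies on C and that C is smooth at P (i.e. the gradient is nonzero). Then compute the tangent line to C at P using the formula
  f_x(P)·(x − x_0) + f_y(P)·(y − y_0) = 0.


Tangent line at P: -6*x - 4*y - 6 = 0.

Step 1: f(-3, 3) = 0, so P lies on C.
Step 2: partial derivatives
  f_x(x, y) = 2*x*y + 2*y**2 - 2*y, f_y(x, y) = x**2 + 4*x*y - 2*x + 3*y**2 - 4*y + 2.
  f_x(P) = -6, f_y(P) = -4 (gradient nonzero, so P is smooth).
Step 3: tangent line at P: -6·(x − -3) + -4·(y − 3) = 0.
Expanding: -6*x - 4*y - 6 = 0.


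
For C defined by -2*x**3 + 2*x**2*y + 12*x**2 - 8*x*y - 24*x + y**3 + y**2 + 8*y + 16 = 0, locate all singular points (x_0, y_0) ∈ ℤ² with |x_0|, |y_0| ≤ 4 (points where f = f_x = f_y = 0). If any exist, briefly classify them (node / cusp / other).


Singular points: {(2, 0)}; classification: cusp.

Compute partial derivatives:
  f_x = -6*x**2 + 4*x*y + 24*x - 8*y - 24.
  f_y = 2*x**2 - 8*x + 3*y**2 + 2*y + 8.
Scan x_0 ∈ {−4, ..., 4}. For each x_0, f_y(x_0, y) is a polynomial in y; find its integer roots y ∈ {−4, ..., 4}, then test f_x and f at those candidates.
  x = -4: f_y(-4, y) = 3*y**2 + 2*y + 72; no integer root y with |y| ≤ 4.
  x = -3: f_y(-3, y) = 3*y**2 + 2*y + 50; no integer root y with |y| ≤ 4.
  x = -2: f_y(-2, y) = 3*y**2 + 2*y + 32; no integer root y with |y| ≤ 4.
  x = -1: f_y(-1, y) = 3*y**2 + 2*y + 18; no integer root y with |y| ≤ 4.
  x = 0: f_y(0, y) = 3*y**2 + 2*y + 8; no integer root y with |y| ≤ 4.
  x = 1: f_y(1, y) = 3*y**2 + 2*y + 2; no integer root y with |y| ≤ 4.
  x = 2: f_y(2, y) = 3*y**2 + 2*y; vanishes at y ∈ {0}. (2, 0): f_x = 0, f = 0 — SINGULAR.
  x = 3: f_y(3, y) = 3*y**2 + 2*y + 2; no integer root y with |y| ≤ 4.
  x = 4: f_y(4, y) = 3*y**2 + 2*y + 8; no integer root y with |y| ≤ 4.
Only singular point on the grid: (2, 0).
Classify: substitute x = 2 + u, y = 0 + v and expand: f = -2*u**3 + 2*u**2*v + v**3 + v**2.
No constant or linear terms (consistent with a singular point). Quadratic part: v**2. Cubic part: -2*u**3 + 2*u**2*v + v**3.
The quadratic part v**2 is a perfect square, so there is a single (double) tangent line v = 0, i.e. y = 0. Restricting the cubic part to that line (v = 0) leaves -2*u**3 ≠ 0, so f is not divisible by v and the branch is v² ≈ 2*u**3 to lowest order — this is a cusp.
Classification: cusp.


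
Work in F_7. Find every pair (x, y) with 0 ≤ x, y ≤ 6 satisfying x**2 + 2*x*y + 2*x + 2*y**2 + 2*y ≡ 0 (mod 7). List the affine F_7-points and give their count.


Affine F_7-points: {(0, 0), (0, 6), (2, 2), (3, 5), (5, 0), (5, 1), (6, 2), (6, 5)}; count = 8.

For each of the 49 pairs (x, y) ∈ F_7², evaluate f(x, y) mod 7. Record the zeros.
  x = 0: [0↦0, 1↦4, 2↦5, 3↦3, 4↦5, 5↦4, 6↦0]  zeros at y ∈ {0, 6}
  x = 1: [0↦3, 1↦2, 2↦5, 3↦5, 4↦2, 5↦3, 6↦1]  zeros at y ∈ ∅
  x = 2: [0↦1, 1↦2, 2↦0, 3↦2, 4↦1, 5↦4, 6↦4]  zeros at y ∈ {2}
  x = 3: [0↦1, 1↦4, 2↦4, 3↦1, 4↦2, 5↦0, 6↦2]  zeros at y ∈ {5}
  x = 4: [0↦3, 1↦1, 2↦3, 3↦2, 4↦5, 5↦5, 6↦2]  zeros at y ∈ ∅
  x = 5: [0↦0, 1↦0, 2↦4, 3↦5, 4↦3, 5↦5, 6↦4]  zeros at y ∈ {0, 1}
  x = 6: [0↦6, 1↦1, 2↦0, 3↦3, 4↦3, 5↦0, 6↦1]  zeros at y ∈ {2, 5}
Collecting zeros: affine points = {(0, 0), (0, 6), (2, 2), (3, 5), (5, 0), (5, 1), (6, 2), (6, 5)}.
Total count |C(F_7)_aff| = 8.


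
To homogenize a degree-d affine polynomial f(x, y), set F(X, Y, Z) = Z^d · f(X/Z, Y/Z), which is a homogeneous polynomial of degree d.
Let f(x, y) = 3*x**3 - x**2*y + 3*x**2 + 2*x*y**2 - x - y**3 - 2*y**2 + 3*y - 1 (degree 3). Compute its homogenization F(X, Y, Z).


F(X, Y, Z) = 3*X**3 - X**2*Y + 3*X**2*Z + 2*X*Y**2 - X*Z**2 - Y**3 - 2*Y**2*Z + 3*Y*Z**2 - Z**3

deg(f) = 3.
Substitute x = X/Z, y = Y/Z into f, then multiply by Z^3.
  monomial 3·x^3·y^0 ↦ 3·X^3·Y^0·Z^0.
  monomial -1·x^2·y^1 ↦ -1·X^2·Y^1·Z^0.
  monomial 3·x^2·y^0 ↦ 3·X^2·Y^0·Z^1.
  monomial 2·x^1·y^2 ↦ 2·X^1·Y^2·Z^0.
  monomial -1·x^1·y^0 ↦ -1·X^1·Y^0·Z^2.
  monomial -1·x^0·y^3 ↦ -1·X^0·Y^3·Z^0.
  monomial -2·x^0·y^2 ↦ -2·X^0·Y^2·Z^1.
  monomial 3·x^0·y^1 ↦ 3·X^0·Y^1·Z^2.
  monomial -1·x^0·y^0 ↦ -1·X^0·Y^0·Z^3.
Collecting: F(X, Y, Z) = 3*X**3 - X**2*Y + 3*X**2*Z + 2*X*Y**2 - X*Z**2 - Y**3 - 2*Y**2*Z + 3*Y*Z**2 - Z**3.


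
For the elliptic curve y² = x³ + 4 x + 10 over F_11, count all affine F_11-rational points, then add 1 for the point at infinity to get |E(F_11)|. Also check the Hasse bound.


Affine points = {(1, 2), (1, 9), (2, 2), (2, 9), (3, 4), (3, 7), (5, 1), (5, 10), (8, 2), (8, 9), (9, 4), (9, 7), (10, 4), (10, 7)}; affine count = 14; |E(F_11)| = 15.

Discriminant check: Δ ∝ 4a³ + 27b² = 4·4³ + 27·10² = 4·64 + 27·100 ≡ 8 (mod 11). Nonzero ⇒ E is nonsingular.
For each x ∈ F_11, compute rhs = x³ + 4·x + 10 mod 11, then count y ∈ F_11 with y² ≡ rhs.
  x = 0: rhs = 10, matching y values: none (0 points).
  x = 1: rhs = 4, matching y values: 2, 9 (2 points).
  x = 2: rhs = 4, matching y values: 2, 9 (2 points).
  x = 3: rhs = 5, matching y values: 4, 7 (2 points).
  x = 4: rhs = 2, matching y values: none (0 points).
  x = 5: rhs = 1, matching y values: 1, 10 (2 points).
  x = 6: rhs = 8, matching y values: none (0 points).
  x = 7: rhs = 7, matching y values: none (0 points).
  x = 8: rhs = 4, matching y values: 2, 9 (2 points).
  x = 9: rhs = 5, matching y values: 4, 7 (2 points).
  x = 10: rhs = 5, matching y values: 4, 7 (2 points).
Total affine count: 14.
Full point count |E(F_11)| = 14 + 1 = 15.
Hasse bound: |15 − (11+1)| = |3| = 3 ≤ 2√11 ≈ 6.6332 ✓.


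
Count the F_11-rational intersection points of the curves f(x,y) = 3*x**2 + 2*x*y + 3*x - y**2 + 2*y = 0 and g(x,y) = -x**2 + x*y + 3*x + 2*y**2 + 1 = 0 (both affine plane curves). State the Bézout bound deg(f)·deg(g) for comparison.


Common zeros: {(7, 9)}; count = 1; Bézout bound = 4.

deg(f) = 2, deg(g) = 2, so Bézout bound = 4.
Scan x ∈ F_11. For each x, list the y ∈ F_11 with f(x, y) ≡ 0 and those with g(x, y) ≡ 0 (mod 11); the common zeros in that column are the intersection.
  x = 0: f ≡ 0 at y ∈ {0, 2}; g ≡ 0 at y ∈ {4, 7}; common: ∅.
  x = 1: f ≡ 0 at y ∈ ∅; g ≡ 0 at y ∈ ∅; common: ∅.
  x = 2: f ≡ 0 at y ∈ {7, 10}; g ≡ 0 at y ∈ ∅; common: ∅.
  x = 3: f ≡ 0 at y ∈ ∅; g ≡ 0 at y ∈ {5, 10}; common: ∅.
  x = 4: f ≡ 0 at y ∈ ∅; g ≡ 0 at y ∈ ∅; common: ∅.
  x = 5: f ≡ 0 at y ∈ {2, 10}; g ≡ 0 at y ∈ {5, 9}; common: ∅.
  x = 6: f ≡ 0 at y ∈ ∅; g ≡ 0 at y ∈ ∅; common: ∅.
  x = 7: f ≡ 0 at y ∈ {7, 9}; g ≡ 0 at y ∈ {4, 9}; common: {9}.
  x = 8: f ≡ 0 at y ∈ {9}; g ≡ 0 at y ∈ ∅; common: ∅.
  x = 9: f ≡ 0 at y ∈ ∅; g ≡ 0 at y ∈ ∅; common: ∅.
  x = 10: f ≡ 0 at y ∈ {0}; g ≡ 0 at y ∈ {7, 10}; common: ∅.
Collecting: common zeros = {(7, 9)}, so the count is 1.
Comparison with the Bézout bound: 1 ≤ 4 = deg(f)·deg(g), as expected for curves with no common component (the affine F_11-count falls short of the bound because intersections may lie at infinity, over extension fields, or carry multiplicity).


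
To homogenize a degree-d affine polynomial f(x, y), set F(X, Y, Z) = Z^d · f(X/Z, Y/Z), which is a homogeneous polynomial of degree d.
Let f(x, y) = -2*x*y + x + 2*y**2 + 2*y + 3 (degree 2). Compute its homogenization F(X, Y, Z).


F(X, Y, Z) = -2*X*Y + X*Z + 2*Y**2 + 2*Y*Z + 3*Z**2

deg(f) = 2.
Substitute x = X/Z, y = Y/Z into f, then multiply by Z^2.
  monomial -2·x^1·y^1 ↦ -2·X^1·Y^1·Z^0.
  monomial 1·x^1·y^0 ↦ 1·X^1·Y^0·Z^1.
  monomial 2·x^0·y^2 ↦ 2·X^0·Y^2·Z^0.
  monomial 2·x^0·y^1 ↦ 2·X^0·Y^1·Z^1.
  monomial 3·x^0·y^0 ↦ 3·X^0·Y^0·Z^2.
Collecting: F(X, Y, Z) = -2*X*Y + X*Z + 2*Y**2 + 2*Y*Z + 3*Z**2.


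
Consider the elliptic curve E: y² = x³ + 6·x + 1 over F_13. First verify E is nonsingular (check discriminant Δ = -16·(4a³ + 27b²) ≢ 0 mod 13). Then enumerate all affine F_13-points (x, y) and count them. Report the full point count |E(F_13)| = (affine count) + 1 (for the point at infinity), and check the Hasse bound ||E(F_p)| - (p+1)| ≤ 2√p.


Affine points = {(0, 1), (0, 12), (5, 0), (7, 3), (7, 10), (9, 2), (9, 11)}; affine count = 7; |E(F_13)| = 8.

Discriminant check: Δ ∝ 4a³ + 27b² = 4·6³ + 27·1² = 4·216 + 27·1 ≡ 7 (mod 13). Nonzero ⇒ E is nonsingular.
For each x ∈ F_13, compute rhs = x³ + 6·x + 1 mod 13, then count y ∈ F_13 with y² ≡ rhs.
  x = 0: rhs = 1, matching y values: 1, 12 (2 points).
  x = 1: rhs = 8, matching y values: none (0 points).
  x = 2: rhs = 8, matching y values: none (0 points).
  x = 3: rhs = 7, matching y values: none (0 points).
  x = 4: rhs = 11, matching y values: none (0 points).
  x = 5: rhs = 0, matching y values: 0 (1 points).
  x = 6: rhs = 6, matching y values: none (0 points).
  x = 7: rhs = 9, matching y values: 3, 10 (2 points).
  x = 8: rhs = 2, matching y values: none (0 points).
  x = 9: rhs = 4, matching y values: 2, 11 (2 points).
  x = 10: rhs = 8, matching y values: none (0 points).
  x = 11: rhs = 7, matching y values: none (0 points).
  x = 12: rhs = 7, matching y values: none (0 points).
Total affine count: 7.
Full point count |E(F_13)| = 7 + 1 = 8.
Hasse bound: |8 − (13+1)| = |-6| = 6 ≤ 2√13 ≈ 7.2111 ✓.


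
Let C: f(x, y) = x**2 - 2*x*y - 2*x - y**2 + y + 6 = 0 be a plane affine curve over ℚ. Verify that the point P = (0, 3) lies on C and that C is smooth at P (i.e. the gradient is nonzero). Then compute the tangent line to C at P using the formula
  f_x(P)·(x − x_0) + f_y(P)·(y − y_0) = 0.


Tangent line at P: -8*x - 5*y + 15 = 0.

Step 1: f(0, 3) = 0, so P lies on C.
Step 2: partial derivatives
  f_x(x, y) = 2*x - 2*y - 2, f_y(x, y) = -2*x - 2*y + 1.
  f_x(P) = -8, f_y(P) = -5 (gradient nonzero, so P is smooth).
Step 3: tangent line at P: -8·(x − 0) + -5·(y − 3) = 0.
Expanding: -8*x - 5*y + 15 = 0.


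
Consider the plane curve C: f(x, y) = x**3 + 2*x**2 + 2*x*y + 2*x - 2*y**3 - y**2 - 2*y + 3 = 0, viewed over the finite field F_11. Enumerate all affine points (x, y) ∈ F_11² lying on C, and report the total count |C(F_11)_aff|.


Affine F_11-points: {(0, 3), (1, 3), (2, 1), (2, 5), (2, 10), (3, 1), (4, 1), (4, 2), (5, 8), (7, 2), (8, 3), (8, 6), (8, 7), (9, 2), (10, 9)}; count = 15.

For each of the 121 pairs (x, y) ∈ F_11², evaluate f(x, y) mod 11. Record the zeros.
  x = 0: [0↦3, 1↦9, 2↦1, 3↦0, 4↦5, 5↦4, 6↦7, 7↦2, 8↦10, 9↦8, 10↦6]  zeros at y ∈ {3}
  x = 1: [0↦8, 1↦5, 2↦10, 3↦0, 4↦7, 5↦8, 6↦2, 7↦10, 8↦9, 9↦9, 10↦9]  zeros at y ∈ {3}
  x = 2: [0↦1, 1↦0, 2↦7, 3↦10, 4↦8, 5↦0, 6↦7, 7↦6, 8↦7, 9↦9, 10↦0]  zeros at y ∈ {1, 5, 10}
  x = 3: [0↦10, 1↦0, 2↦9, 3↦3, 4↦3, 5↦8, 6↦6, 7↦7, 8↦10, 9↦3, 10↦7]  zeros at y ∈ {1}
  x = 4: [0↦8, 1↦0, 2↦0, 3↦7, 4↦9, 5↦5, 6↦5, 7↦8, 8↦2, 9↦8, 10↦3]  zeros at y ∈ {1, 2}
  x = 5: [0↦1, 1↦6, 2↦8, 3↦6, 4↦10, 5↦8, 6↦10, 7↦4, 8↦0, 9↦8, 10↦5]  zeros at y ∈ {8}
  x = 6: [0↦6, 1↦2, 2↦6, 3↦6, 4↦1, 5↦1, 6↦5, 7↦1, 8↦10, 9↦9, 10↦8]  zeros at y ∈ ∅
  x = 7: [0↦7, 1↦5, 2↦0, 3↦2, 4↦10, 5↦1, 6↦7, 7↦5, 8↦5, 9↦6, 10↦7]  zeros at y ∈ {2}
  x = 8: [0↦10, 1↦10, 2↦7, 3↦0, 4↦10, 5↦3, 6↦0, 7↦0, 8↦2, 9↦5, 10↦8]  zeros at y ∈ {3, 6, 7}
  x = 9: [0↦10, 1↦1, 2↦0, 3↦6, 4↦7, 5↦2, 6↦1, 7↦3, 8↦7, 9↦1, 10↦6]  zeros at y ∈ {2}
  x = 10: [0↦2, 1↦6, 2↦7, 3↦4, 4↦7, 5↦4, 6↦5, 7↦9, 8↦4, 9↦0, 10↦7]  zeros at y ∈ {9}
Collecting zeros: affine points = {(0, 3), (1, 3), (2, 1), (2, 5), (2, 10), (3, 1), (4, 1), (4, 2), (5, 8), (7, 2), (8, 3), (8, 6), (8, 7), (9, 2), (10, 9)}.
Total count |C(F_11)_aff| = 15.


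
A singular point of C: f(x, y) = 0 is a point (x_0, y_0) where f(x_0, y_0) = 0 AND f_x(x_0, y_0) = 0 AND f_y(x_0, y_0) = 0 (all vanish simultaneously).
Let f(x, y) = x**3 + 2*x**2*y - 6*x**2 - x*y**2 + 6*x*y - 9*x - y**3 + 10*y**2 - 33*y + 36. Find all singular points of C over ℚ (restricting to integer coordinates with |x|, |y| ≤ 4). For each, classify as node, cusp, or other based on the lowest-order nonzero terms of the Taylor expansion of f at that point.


Singular points: {(0, 3)}; classification: cusp.

Compute partial derivatives:
  f_x = 3*x**2 + 4*x*y - 12*x - y**2 + 6*y - 9.
  f_y = 2*x**2 - 2*x*y + 6*x - 3*y**2 + 20*y - 33.
Scan x_0 ∈ {−4, ..., 4}. For each x_0, f_y(x_0, y) is a polynomial in y; find its integer roots y ∈ {−4, ..., 4}, then test f_x and f at those candidates.
  x = -4: f_y(-4, y) = -3*y**2 + 28*y - 25; vanishes at y ∈ {1}. (-4, 1): f_x = 76 ≠ 0.
  x = -3: f_y(-3, y) = -3*y**2 + 26*y - 33; no integer root y with |y| ≤ 4.
  x = -2: f_y(-2, y) = -3*y**2 + 24*y - 37; no integer root y with |y| ≤ 4.
  x = -1: f_y(-1, y) = -3*y**2 + 22*y - 37; no integer root y with |y| ≤ 4.
  x = 0: f_y(0, y) = -3*y**2 + 20*y - 33; vanishes at y ∈ {3}. (0, 3): f_x = 0, f = 0 — SINGULAR.
  x = 1: f_y(1, y) = -3*y**2 + 18*y - 25; no integer root y with |y| ≤ 4.
  x = 2: f_y(2, y) = -3*y**2 + 16*y - 13; vanishes at y ∈ {1}. (2, 1): f_x = -8 ≠ 0.
  x = 3: f_y(3, y) = -3*y**2 + 14*y + 3; no integer root y with |y| ≤ 4.
  x = 4: f_y(4, y) = -3*y**2 + 12*y + 23; no integer root y with |y| ≤ 4.
Only singular point on the grid: (0, 3).
Classify: substitute x = 0 + u, y = 3 + v and expand: f = u**3 + 2*u**2*v - u*v**2 - v**3 + v**2.
No constant or linear terms (consistent with a singular point). Quadratic part: v**2. Cubic part: u**3 + 2*u**2*v - u*v**2 - v**3.
The quadratic part v**2 is a perfect square, so there is a single (double) tangent line v = 0, i.e. y = 3. Restricting the cubic part to that line (v = 0) leaves u**3 ≠ 0, so f is not divisible by v and the branch is v² ≈ -u**3 to lowest order — this is a cusp.
Classification: cusp.


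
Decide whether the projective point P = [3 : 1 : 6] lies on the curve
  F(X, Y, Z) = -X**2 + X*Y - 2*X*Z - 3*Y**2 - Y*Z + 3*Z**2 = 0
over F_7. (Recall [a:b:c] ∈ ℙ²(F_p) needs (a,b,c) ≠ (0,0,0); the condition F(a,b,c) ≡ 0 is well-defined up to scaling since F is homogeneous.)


F(3,1,6) ≡ 1 (mod 7); P is NOT on the curve.

Evaluate F(3, 1, 6) term-by-term (mod 7).
  -X**2 ↦ -1·9·1·1 = -9
  X*Y ↦ 1·3·1·1 = 3
  -2*X*Z ↦ -2·3·1·6 = -36
  -3*Y**2 ↦ -3·1·1·1 = -3
  -Y*Z ↦ -1·1·1·6 = -6
  3*Z**2 ↦ 3·1·1·36 = 108
Sum: F(3, 1, 6) = (-9) + (3) + (-36) + (-3) + (-6) + (108) = 57.
Reducing mod 7: 57 ≡ 1 (mod 7).
Since F(a, b, c) ≡ 1 ≠ 0 (mod 7), P does NOT lie on the curve.


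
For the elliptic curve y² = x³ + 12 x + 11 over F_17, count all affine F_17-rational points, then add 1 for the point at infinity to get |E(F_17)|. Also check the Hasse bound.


Affine points = {(2, 3), (2, 14), (4, 2), (4, 15), (5, 3), (5, 14), (7, 8), (7, 9), (9, 7), (9, 10), (10, 3), (10, 14), (12, 8), (12, 9), (13, 1), (13, 16), (14, 4), (14, 13), (15, 8), (15, 9), (16, 7), (16, 10)}; affine count = 22; |E(F_17)| = 23.

Discriminant check: Δ ∝ 4a³ + 27b² = 4·12³ + 27·11² = 4·1728 + 27·121 ≡ 13 (mod 17). Nonzero ⇒ E is nonsingular.
For each x ∈ F_17, compute rhs = x³ + 12·x + 11 mod 17, then count y ∈ F_17 with y² ≡ rhs.
  x = 0: rhs = 11, matching y values: none (0 points).
  x = 1: rhs = 7, matching y values: none (0 points).
  x = 2: rhs = 9, matching y values: 3, 14 (2 points).
  x = 3: rhs = 6, matching y values: none (0 points).
  x = 4: rhs = 4, matching y values: 2, 15 (2 points).
  x = 5: rhs = 9, matching y values: 3, 14 (2 points).
  x = 6: rhs = 10, matching y values: none (0 points).
  x = 7: rhs = 13, matching y values: 8, 9 (2 points).
  x = 8: rhs = 7, matching y values: none (0 points).
  x = 9: rhs = 15, matching y values: 7, 10 (2 points).
  x = 10: rhs = 9, matching y values: 3, 14 (2 points).
  x = 11: rhs = 12, matching y values: none (0 points).
  x = 12: rhs = 13, matching y values: 8, 9 (2 points).
  x = 13: rhs = 1, matching y values: 1, 16 (2 points).
  x = 14: rhs = 16, matching y values: 4, 13 (2 points).
  x = 15: rhs = 13, matching y values: 8, 9 (2 points).
  x = 16: rhs = 15, matching y values: 7, 10 (2 points).
Total affine count: 22.
Full point count |E(F_17)| = 22 + 1 = 23.
Hasse bound: |23 − (17+1)| = |5| = 5 ≤ 2√17 ≈ 8.2462 ✓.


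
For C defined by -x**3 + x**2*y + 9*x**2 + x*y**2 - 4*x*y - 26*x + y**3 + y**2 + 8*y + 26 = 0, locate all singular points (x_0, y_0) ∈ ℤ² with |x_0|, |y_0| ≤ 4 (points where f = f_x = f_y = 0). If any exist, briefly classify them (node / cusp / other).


Singular points: {(3, -1)}; classification: node.

Compute partial derivatives:
  f_x = -3*x**2 + 2*x*y + 18*x + y**2 - 4*y - 26.
  f_y = x**2 + 2*x*y - 4*x + 3*y**2 + 2*y + 8.
Scan x_0 ∈ {−4, ..., 4}. For each x_0, f_y(x_0, y) is a polynomial in y; find its integer roots y ∈ {−4, ..., 4}, then test f_x and f at those candidates.
  x = -4: f_y(-4, y) = 3*y**2 - 6*y + 40; no integer root y with |y| ≤ 4.
  x = -3: f_y(-3, y) = 3*y**2 - 4*y + 29; no integer root y with |y| ≤ 4.
  x = -2: f_y(-2, y) = 3*y**2 - 2*y + 20; no integer root y with |y| ≤ 4.
  x = -1: f_y(-1, y) = 3*y**2 + 13; no integer root y with |y| ≤ 4.
  x = 0: f_y(0, y) = 3*y**2 + 2*y + 8; no integer root y with |y| ≤ 4.
  x = 1: f_y(1, y) = 3*y**2 + 4*y + 5; no integer root y with |y| ≤ 4.
  x = 2: f_y(2, y) = 3*y**2 + 6*y + 4; no integer root y with |y| ≤ 4.
  x = 3: f_y(3, y) = 3*y**2 + 8*y + 5; vanishes at y ∈ {-1}. (3, -1): f_x = 0, f = 0 — SINGULAR.
  x = 4: f_y(4, y) = 3*y**2 + 10*y + 8; vanishes at y ∈ {-2}. (4, -2): f_x = -6 ≠ 0.
Only singular point on the grid: (3, -1).
Classify: substitute x = 3 + u, y = -1 + v and expand: f = -u**3 + u**2*v - u**2 + u*v**2 + v**3 + v**2.
No constant or linear terms (consistent with a singular point). Quadratic part: -u**2 + v**2. Cubic part: -u**3 + u**2*v + u*v**2 + v**3.
The quadratic part v**2 - u**2 = (v − u)(v + u) splits into two distinct linear factors, so there are two distinct tangent lines y − -1 = ±(x − 3) — this is a node (ordinary double point).
Classification: node.


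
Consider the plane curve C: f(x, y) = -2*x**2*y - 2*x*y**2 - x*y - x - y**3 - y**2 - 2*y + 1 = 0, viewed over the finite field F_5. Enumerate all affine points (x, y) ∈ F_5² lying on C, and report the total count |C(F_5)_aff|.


Affine F_5-points: {(0, 2), (1, 0), (1, 2), (3, 4), (4, 3)}; count = 5.

For each of the 25 pairs (x, y) ∈ F_5², evaluate f(x, y) mod 5. Record the zeros.
  x = 0: [0↦1, 1↦2, 2↦0, 3↦4, 4↦3]  zeros at y ∈ {2}
  x = 1: [0↦0, 1↦1, 2↦0, 3↦1, 4↦3]  zeros at y ∈ {0, 2}
  x = 2: [0↦4, 1↦1, 2↦2, 3↦1, 4↦2]  zeros at y ∈ ∅
  x = 3: [0↦3, 1↦2, 2↦1, 3↦4, 4↦0]  zeros at y ∈ {4}
  x = 4: [0↦2, 1↦4, 2↦2, 3↦0, 4↦2]  zeros at y ∈ {3}
Collecting zeros: affine points = {(0, 2), (1, 0), (1, 2), (3, 4), (4, 3)}.
Total count |C(F_5)_aff| = 5.


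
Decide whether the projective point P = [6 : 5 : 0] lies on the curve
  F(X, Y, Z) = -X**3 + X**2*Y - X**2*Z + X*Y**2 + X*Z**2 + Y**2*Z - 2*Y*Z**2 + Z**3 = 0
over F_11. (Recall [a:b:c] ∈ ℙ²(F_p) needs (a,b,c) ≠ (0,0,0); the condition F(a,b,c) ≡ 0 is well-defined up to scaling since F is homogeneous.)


F(6,5,0) ≡ 4 (mod 11); P is NOT on the curve.

Evaluate F(6, 5, 0) term-by-term (mod 11).
  -X**3 ↦ -1·216·1·1 = -216
  X**2*Y ↦ 1·36·5·1 = 180
  -X**2*Z ↦ -1·36·1·0 = 0
  X*Y**2 ↦ 1·6·25·1 = 150
  X*Z**2 ↦ 1·6·1·0 = 0
  Y**2*Z ↦ 1·1·25·0 = 0
  -2*Y*Z**2 ↦ -2·1·5·0 = 0
  Z**3 ↦ 1·1·1·0 = 0
Sum: F(6, 5, 0) = (-216) + (180) + (0) + (150) + (0) + (0) + (0) + (0) = 114.
Reducing mod 11: 114 ≡ 4 (mod 11).
Since F(a, b, c) ≡ 4 ≠ 0 (mod 11), P does NOT lie on the curve.


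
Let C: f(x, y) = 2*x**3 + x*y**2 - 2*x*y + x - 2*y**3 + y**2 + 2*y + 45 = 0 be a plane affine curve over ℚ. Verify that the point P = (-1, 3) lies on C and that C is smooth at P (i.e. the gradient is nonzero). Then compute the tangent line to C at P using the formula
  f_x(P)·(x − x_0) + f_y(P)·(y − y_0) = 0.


Tangent line at P: 10*x - 50*y + 160 = 0.

Step 1: f(-1, 3) = 0, so P lies on C.
Step 2: partial derivatives
  f_x(x, y) = 6*x**2 + y**2 - 2*y + 1, f_y(x, y) = 2*x*y - 2*x - 6*y**2 + 2*y + 2.
  f_x(P) = 10, f_y(P) = -50 (gradient nonzero, so P is smooth).
Step 3: tangent line at P: 10·(x − -1) + -50·(y − 3) = 0.
Expanding: 10*x - 50*y + 160 = 0.
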